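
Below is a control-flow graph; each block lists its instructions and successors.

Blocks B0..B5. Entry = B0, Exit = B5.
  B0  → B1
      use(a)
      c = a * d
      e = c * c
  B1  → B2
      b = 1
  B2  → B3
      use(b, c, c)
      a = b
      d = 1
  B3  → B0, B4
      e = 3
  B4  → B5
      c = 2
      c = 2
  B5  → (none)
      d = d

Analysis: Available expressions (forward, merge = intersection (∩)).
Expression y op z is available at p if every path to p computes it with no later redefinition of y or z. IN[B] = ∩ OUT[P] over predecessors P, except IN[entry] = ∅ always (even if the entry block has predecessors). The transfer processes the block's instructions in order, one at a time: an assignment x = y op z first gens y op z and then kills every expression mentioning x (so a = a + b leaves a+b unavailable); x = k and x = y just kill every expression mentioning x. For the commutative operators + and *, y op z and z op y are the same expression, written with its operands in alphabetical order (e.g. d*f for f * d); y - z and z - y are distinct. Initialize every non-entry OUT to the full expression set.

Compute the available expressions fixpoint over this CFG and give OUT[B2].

Answer: {c*c}

Derivation:
Per-block solution:
  B0: | IN={} | OUT={a*d, c*c}
  B1: | IN={a*d, c*c} | OUT={a*d, c*c}
  B2: | IN={a*d, c*c} | OUT={c*c}
  B3: | IN={c*c} | OUT={c*c}
  B4: | IN={c*c} | OUT={}
  B5: | IN={} | OUT={}

Merge at B2: IN[B2] = OUT[B1] = {a*d, c*c}
Applying B2's transfer function to that IN value gives OUT[B2] (row B2 above).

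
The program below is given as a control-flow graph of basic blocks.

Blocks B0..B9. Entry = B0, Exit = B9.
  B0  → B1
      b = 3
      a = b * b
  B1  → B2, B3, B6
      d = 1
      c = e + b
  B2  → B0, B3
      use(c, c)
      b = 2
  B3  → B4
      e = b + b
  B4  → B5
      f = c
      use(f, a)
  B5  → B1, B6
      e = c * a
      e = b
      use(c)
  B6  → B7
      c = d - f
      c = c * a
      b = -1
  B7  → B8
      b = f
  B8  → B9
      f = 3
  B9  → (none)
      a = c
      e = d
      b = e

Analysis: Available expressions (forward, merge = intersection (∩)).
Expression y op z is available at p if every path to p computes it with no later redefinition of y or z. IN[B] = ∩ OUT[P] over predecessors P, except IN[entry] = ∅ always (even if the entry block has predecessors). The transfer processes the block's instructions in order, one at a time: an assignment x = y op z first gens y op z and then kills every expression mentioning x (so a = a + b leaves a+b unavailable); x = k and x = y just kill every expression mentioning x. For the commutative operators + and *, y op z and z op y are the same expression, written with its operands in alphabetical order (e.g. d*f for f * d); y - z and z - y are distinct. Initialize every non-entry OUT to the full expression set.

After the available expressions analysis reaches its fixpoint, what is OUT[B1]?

Per-block solution:
  B0:   IN={}   OUT={b*b}
  B1:   IN={}   OUT={b+e}
  B2:   IN={b+e}   OUT={}
  B3:   IN={}   OUT={b+b}
  B4:   IN={b+b}   OUT={b+b}
  B5:   IN={b+b}   OUT={a*c, b+b}
  B6:   IN={}   OUT={d-f}
  B7:   IN={d-f}   OUT={d-f}
  B8:   IN={d-f}   OUT={}
  B9:   IN={}   OUT={}

Merge at B1: IN[B1] = OUT[B0] ∩ OUT[B5] = {}
Applying B1's transfer function to that IN value gives OUT[B1] (row B1 above).

Answer: {b+e}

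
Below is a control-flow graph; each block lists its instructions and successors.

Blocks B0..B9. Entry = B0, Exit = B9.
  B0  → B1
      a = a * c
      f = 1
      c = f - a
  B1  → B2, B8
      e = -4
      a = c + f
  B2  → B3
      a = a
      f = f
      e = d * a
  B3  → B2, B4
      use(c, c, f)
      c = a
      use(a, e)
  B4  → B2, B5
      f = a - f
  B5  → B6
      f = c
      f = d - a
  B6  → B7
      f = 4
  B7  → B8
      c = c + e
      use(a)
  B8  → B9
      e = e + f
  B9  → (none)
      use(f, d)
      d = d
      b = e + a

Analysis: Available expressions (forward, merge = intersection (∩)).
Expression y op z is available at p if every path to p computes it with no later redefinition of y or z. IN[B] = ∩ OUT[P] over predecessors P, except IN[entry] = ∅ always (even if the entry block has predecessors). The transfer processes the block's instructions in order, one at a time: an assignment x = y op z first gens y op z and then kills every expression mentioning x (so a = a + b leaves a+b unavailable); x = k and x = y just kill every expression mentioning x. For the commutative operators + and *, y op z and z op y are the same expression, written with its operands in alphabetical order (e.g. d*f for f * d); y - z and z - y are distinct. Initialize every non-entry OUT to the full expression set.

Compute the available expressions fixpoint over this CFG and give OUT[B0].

Per-block solution:
  B0:   IN={}   OUT={f-a}
  B1:   IN={f-a}   OUT={c+f}
  B2:   IN={}   OUT={a*d}
  B3:   IN={a*d}   OUT={a*d}
  B4:   IN={a*d}   OUT={a*d}
  B5:   IN={a*d}   OUT={a*d, d-a}
  B6:   IN={a*d, d-a}   OUT={a*d, d-a}
  B7:   IN={a*d, d-a}   OUT={a*d, d-a}
  B8:   IN={}   OUT={}
  B9:   IN={}   OUT={a+e}

B0 is the boundary node: IN[B0] = {}
Applying B0's transfer function to that IN value gives OUT[B0] (row B0 above).

Answer: {f-a}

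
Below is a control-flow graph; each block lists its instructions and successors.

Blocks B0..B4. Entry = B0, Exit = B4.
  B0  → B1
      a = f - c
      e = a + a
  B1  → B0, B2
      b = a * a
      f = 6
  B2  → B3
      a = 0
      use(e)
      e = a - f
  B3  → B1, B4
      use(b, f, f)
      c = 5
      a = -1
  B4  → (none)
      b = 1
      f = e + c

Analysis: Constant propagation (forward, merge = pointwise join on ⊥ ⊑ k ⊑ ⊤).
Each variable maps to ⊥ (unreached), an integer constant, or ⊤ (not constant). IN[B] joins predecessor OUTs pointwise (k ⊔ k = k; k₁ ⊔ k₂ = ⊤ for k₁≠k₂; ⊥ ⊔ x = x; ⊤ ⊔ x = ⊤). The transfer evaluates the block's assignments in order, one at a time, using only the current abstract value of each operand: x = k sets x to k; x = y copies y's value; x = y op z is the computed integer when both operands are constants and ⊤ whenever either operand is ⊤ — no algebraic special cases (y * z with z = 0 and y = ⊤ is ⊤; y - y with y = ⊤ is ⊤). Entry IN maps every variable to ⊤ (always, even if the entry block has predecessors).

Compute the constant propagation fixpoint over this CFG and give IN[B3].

Answer: {a: 0, b: ⊤, c: ⊤, d: ⊤, e: -6, f: 6}

Working:
Converged values:
  B0:  IN=(all ⊤)  OUT=(all ⊤)
  B1:  IN=(all ⊤)  OUT={f:6; rest ⊤}
  B2:  IN={f:6; rest ⊤}  OUT={a:0, e:-6, f:6; rest ⊤}
  B3:  IN={a:0, e:-6, f:6; rest ⊤}  OUT={a:-1, c:5, e:-6, f:6; rest ⊤}
  B4:  IN={a:-1, c:5, e:-6, f:6; rest ⊤}  OUT={a:-1, b:1, c:5, e:-6, f:-1; rest ⊤}

Merge at B3: IN[B3] = OUT[B2] = {a: 0, b: ⊤, c: ⊤, d: ⊤, e: -6, f: 6}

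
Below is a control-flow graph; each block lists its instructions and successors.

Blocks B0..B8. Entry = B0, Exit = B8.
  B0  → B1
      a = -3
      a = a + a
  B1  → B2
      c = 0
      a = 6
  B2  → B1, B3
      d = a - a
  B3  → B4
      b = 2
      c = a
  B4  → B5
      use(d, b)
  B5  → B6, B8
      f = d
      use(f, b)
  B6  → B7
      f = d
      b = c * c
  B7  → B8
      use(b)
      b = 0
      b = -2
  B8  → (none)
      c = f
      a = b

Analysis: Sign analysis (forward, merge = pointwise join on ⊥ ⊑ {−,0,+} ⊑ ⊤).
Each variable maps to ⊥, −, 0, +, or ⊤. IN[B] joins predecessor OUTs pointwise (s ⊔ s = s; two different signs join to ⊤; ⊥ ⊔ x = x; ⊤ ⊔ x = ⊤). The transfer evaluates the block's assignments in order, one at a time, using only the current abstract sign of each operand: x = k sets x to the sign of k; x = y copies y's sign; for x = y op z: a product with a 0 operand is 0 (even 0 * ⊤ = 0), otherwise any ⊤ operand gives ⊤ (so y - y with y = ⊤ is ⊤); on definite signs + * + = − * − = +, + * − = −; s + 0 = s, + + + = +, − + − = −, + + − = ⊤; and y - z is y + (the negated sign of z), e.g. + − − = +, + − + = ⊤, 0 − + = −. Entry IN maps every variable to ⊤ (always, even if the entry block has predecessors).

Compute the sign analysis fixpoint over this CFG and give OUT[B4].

Fixpoint table:
  B0: | IN=(all ⊤) | OUT={a:-; rest ⊤}
  B1: | IN=(all ⊤) | OUT={a:+, c:0; rest ⊤}
  B2: | IN={a:+, c:0; rest ⊤} | OUT={a:+, c:0; rest ⊤}
  B3: | IN={a:+, c:0; rest ⊤} | OUT={a:+, b:+, c:+; rest ⊤}
  B4: | IN={a:+, b:+, c:+; rest ⊤} | OUT={a:+, b:+, c:+; rest ⊤}
  B5: | IN={a:+, b:+, c:+; rest ⊤} | OUT={a:+, b:+, c:+; rest ⊤}
  B6: | IN={a:+, b:+, c:+; rest ⊤} | OUT={a:+, b:+, c:+; rest ⊤}
  B7: | IN={a:+, b:+, c:+; rest ⊤} | OUT={a:+, b:-, c:+; rest ⊤}
  B8: | IN={a:+, c:+; rest ⊤} | OUT=(all ⊤)

Merge at B4: IN[B4] = OUT[B3] = {a: +, b: +, c: +, d: ⊤, e: ⊤, f: ⊤}
Applying B4's transfer function to that IN value gives OUT[B4] (row B4 above).

Answer: {a: +, b: +, c: +, d: ⊤, e: ⊤, f: ⊤}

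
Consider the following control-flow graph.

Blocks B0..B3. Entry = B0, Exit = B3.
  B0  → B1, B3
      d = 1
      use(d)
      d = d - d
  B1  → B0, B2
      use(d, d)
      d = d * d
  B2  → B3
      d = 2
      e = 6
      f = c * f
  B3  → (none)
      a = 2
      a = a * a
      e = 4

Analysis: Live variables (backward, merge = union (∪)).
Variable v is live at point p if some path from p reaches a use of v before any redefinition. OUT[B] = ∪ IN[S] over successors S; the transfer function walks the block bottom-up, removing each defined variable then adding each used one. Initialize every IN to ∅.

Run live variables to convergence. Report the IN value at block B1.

Per-block solution:
  B0: | IN={c, f} | OUT={c, d, f}
  B1: | IN={c, d, f} | OUT={c, f}
  B2: | IN={c, f} | OUT={}
  B3: | IN={} | OUT={}

Merge at B1: OUT[B1] = IN[B0] ⊔ IN[B2] = {c, f}
Applying B1's transfer function to that OUT value gives IN[B1] (row B1 above).

Answer: {c, d, f}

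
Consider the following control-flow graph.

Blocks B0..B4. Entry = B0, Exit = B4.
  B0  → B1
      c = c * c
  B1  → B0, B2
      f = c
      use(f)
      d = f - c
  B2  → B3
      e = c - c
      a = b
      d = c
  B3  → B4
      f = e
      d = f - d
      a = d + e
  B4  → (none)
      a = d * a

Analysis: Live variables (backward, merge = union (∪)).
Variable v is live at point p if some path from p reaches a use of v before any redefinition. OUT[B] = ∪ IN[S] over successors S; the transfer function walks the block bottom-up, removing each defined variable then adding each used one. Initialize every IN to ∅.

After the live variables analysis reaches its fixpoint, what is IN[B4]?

Fixpoint table:
  B0:  IN={b, c}  OUT={b, c}
  B1:  IN={b, c}  OUT={b, c}
  B2:  IN={b, c}  OUT={d, e}
  B3:  IN={d, e}  OUT={a, d}
  B4:  IN={a, d}  OUT={}

B4 is the boundary node: OUT[B4] = {}
Applying B4's transfer function to that OUT value gives IN[B4] (row B4 above).

Answer: {a, d}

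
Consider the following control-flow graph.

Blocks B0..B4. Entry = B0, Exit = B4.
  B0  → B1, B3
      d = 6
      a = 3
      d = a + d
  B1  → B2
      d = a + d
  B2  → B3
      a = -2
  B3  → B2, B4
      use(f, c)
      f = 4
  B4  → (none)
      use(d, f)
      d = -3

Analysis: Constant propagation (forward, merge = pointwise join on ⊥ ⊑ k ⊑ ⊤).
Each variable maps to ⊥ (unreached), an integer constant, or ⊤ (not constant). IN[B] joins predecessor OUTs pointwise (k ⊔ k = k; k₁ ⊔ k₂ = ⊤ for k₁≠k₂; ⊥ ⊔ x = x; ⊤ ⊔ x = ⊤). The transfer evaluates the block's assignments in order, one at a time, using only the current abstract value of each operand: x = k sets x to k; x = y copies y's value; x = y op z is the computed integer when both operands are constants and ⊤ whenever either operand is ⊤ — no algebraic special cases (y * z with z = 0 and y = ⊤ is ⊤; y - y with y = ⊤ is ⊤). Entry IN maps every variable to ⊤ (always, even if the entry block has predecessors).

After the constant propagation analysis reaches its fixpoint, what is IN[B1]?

Answer: {a: 3, b: ⊤, c: ⊤, d: 9, e: ⊤, f: ⊤}

Working:
Fixpoint table:
  B0:  IN=(all ⊤)  OUT={a:3, d:9; rest ⊤}
  B1:  IN={a:3, d:9; rest ⊤}  OUT={a:3, d:12; rest ⊤}
  B2:  IN=(all ⊤)  OUT={a:-2; rest ⊤}
  B3:  IN=(all ⊤)  OUT={f:4; rest ⊤}
  B4:  IN={f:4; rest ⊤}  OUT={d:-3, f:4; rest ⊤}

Merge at B1: IN[B1] = OUT[B0] = {a: 3, b: ⊤, c: ⊤, d: 9, e: ⊤, f: ⊤}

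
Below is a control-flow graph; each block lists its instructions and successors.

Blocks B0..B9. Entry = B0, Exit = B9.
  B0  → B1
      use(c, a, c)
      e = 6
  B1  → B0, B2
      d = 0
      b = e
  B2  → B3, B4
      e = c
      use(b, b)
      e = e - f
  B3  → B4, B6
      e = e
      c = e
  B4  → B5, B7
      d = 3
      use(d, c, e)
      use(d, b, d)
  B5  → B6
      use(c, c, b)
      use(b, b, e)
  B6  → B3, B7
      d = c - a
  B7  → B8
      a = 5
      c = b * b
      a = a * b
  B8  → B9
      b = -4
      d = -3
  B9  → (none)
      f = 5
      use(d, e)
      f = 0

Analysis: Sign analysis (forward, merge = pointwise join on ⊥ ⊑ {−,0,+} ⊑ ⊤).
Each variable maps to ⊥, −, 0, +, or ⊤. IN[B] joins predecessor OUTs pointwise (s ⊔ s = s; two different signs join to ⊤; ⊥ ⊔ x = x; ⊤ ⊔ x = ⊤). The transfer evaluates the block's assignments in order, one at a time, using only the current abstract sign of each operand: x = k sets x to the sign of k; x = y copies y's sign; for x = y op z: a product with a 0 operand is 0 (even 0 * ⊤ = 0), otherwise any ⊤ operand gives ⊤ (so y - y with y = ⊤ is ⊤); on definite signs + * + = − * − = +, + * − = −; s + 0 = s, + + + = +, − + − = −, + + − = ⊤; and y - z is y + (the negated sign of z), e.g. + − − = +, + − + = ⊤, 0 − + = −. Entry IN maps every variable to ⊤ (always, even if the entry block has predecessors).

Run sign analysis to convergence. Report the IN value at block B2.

Answer: {a: ⊤, b: +, c: ⊤, d: 0, e: +, f: ⊤}

Derivation:
Converged values:
  B0: | IN=(all ⊤) | OUT={e:+; rest ⊤}
  B1: | IN={e:+; rest ⊤} | OUT={b:+, d:0, e:+; rest ⊤}
  B2: | IN={b:+, d:0, e:+; rest ⊤} | OUT={b:+, d:0; rest ⊤}
  B3: | IN={b:+; rest ⊤} | OUT={b:+; rest ⊤}
  B4: | IN={b:+; rest ⊤} | OUT={b:+, d:+; rest ⊤}
  B5: | IN={b:+, d:+; rest ⊤} | OUT={b:+, d:+; rest ⊤}
  B6: | IN={b:+; rest ⊤} | OUT={b:+; rest ⊤}
  B7: | IN={b:+; rest ⊤} | OUT={a:+, b:+, c:+; rest ⊤}
  B8: | IN={a:+, b:+, c:+; rest ⊤} | OUT={a:+, b:-, c:+, d:-; rest ⊤}
  B9: | IN={a:+, b:-, c:+, d:-; rest ⊤} | OUT={a:+, b:-, c:+, d:-, f:0; rest ⊤}

Merge at B2: IN[B2] = OUT[B1] = {a: ⊤, b: +, c: ⊤, d: 0, e: +, f: ⊤}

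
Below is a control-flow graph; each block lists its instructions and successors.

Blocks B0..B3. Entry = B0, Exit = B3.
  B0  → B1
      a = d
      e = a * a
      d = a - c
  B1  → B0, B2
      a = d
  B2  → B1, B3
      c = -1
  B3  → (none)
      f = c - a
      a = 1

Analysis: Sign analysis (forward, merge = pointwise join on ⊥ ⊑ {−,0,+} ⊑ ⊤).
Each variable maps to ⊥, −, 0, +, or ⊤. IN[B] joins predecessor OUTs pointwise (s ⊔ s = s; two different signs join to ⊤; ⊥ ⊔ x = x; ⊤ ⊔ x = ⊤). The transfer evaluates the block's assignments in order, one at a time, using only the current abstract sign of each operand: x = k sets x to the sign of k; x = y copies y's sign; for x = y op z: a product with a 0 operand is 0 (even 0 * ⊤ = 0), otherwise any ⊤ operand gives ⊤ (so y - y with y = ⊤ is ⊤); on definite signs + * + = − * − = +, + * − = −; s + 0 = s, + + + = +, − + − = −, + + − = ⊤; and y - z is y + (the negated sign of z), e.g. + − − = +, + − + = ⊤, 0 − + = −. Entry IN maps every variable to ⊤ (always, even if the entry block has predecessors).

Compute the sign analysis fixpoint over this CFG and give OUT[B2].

Per-block solution:
  B0: | IN=(all ⊤) | OUT=(all ⊤)
  B1: | IN=(all ⊤) | OUT=(all ⊤)
  B2: | IN=(all ⊤) | OUT={c:-; rest ⊤}
  B3: | IN={c:-; rest ⊤} | OUT={a:+, c:-; rest ⊤}

Merge at B2: IN[B2] = OUT[B1] = {a: ⊤, b: ⊤, c: ⊤, d: ⊤, e: ⊤, f: ⊤}
Applying B2's transfer function to that IN value gives OUT[B2] (row B2 above).

Answer: {a: ⊤, b: ⊤, c: -, d: ⊤, e: ⊤, f: ⊤}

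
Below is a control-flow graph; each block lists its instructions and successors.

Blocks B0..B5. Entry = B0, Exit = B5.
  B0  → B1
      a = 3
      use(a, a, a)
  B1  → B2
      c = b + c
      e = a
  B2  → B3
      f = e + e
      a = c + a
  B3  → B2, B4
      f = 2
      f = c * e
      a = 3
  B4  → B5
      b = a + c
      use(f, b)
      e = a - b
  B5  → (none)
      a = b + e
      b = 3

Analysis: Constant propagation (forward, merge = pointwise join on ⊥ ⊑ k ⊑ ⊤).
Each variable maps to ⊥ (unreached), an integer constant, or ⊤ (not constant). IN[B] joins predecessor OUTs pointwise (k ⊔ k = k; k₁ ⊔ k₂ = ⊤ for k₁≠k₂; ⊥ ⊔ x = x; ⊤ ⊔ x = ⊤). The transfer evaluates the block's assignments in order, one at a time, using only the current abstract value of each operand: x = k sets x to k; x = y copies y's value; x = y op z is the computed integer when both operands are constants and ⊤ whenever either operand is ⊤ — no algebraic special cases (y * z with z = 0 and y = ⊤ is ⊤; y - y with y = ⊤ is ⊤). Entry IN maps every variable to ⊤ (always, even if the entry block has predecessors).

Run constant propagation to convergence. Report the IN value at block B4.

Answer: {a: 3, b: ⊤, c: ⊤, d: ⊤, e: 3, f: ⊤}

Derivation:
Per-block solution:
  B0:  IN=(all ⊤)  OUT={a:3; rest ⊤}
  B1:  IN={a:3; rest ⊤}  OUT={a:3, e:3; rest ⊤}
  B2:  IN={a:3, e:3; rest ⊤}  OUT={e:3, f:6; rest ⊤}
  B3:  IN={e:3, f:6; rest ⊤}  OUT={a:3, e:3; rest ⊤}
  B4:  IN={a:3, e:3; rest ⊤}  OUT={a:3; rest ⊤}
  B5:  IN={a:3; rest ⊤}  OUT={b:3; rest ⊤}

Merge at B4: IN[B4] = OUT[B3] = {a: 3, b: ⊤, c: ⊤, d: ⊤, e: 3, f: ⊤}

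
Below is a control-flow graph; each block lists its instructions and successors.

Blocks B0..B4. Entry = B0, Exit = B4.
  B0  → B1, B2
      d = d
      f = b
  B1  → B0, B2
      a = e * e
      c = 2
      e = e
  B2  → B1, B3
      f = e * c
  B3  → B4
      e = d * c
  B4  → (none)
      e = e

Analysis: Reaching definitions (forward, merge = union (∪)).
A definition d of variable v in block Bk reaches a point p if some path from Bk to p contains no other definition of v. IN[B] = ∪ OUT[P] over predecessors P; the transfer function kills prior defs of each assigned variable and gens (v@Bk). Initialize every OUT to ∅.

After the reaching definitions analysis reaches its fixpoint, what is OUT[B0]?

Converged values:
  B0:  IN={a@B1, c@B1, d@B0, e@B1, f@B0, f@B2}  OUT={a@B1, c@B1, d@B0, e@B1, f@B0}
  B1:  IN={a@B1, c@B1, d@B0, e@B1, f@B0, f@B2}  OUT={a@B1, c@B1, d@B0, e@B1, f@B0, f@B2}
  B2:  IN={a@B1, c@B1, d@B0, e@B1, f@B0, f@B2}  OUT={a@B1, c@B1, d@B0, e@B1, f@B2}
  B3:  IN={a@B1, c@B1, d@B0, e@B1, f@B2}  OUT={a@B1, c@B1, d@B0, e@B3, f@B2}
  B4:  IN={a@B1, c@B1, d@B0, e@B3, f@B2}  OUT={a@B1, c@B1, d@B0, e@B4, f@B2}

Merge at B0 (entry node, so the boundary value {} is joined with the incoming edge(s)): IN[B0] = {} ⊔ OUT[B1] = {a@B1, c@B1, d@B0, e@B1, f@B0, f@B2}
Applying B0's transfer function to that IN value gives OUT[B0] (row B0 above).

Answer: {a@B1, c@B1, d@B0, e@B1, f@B0}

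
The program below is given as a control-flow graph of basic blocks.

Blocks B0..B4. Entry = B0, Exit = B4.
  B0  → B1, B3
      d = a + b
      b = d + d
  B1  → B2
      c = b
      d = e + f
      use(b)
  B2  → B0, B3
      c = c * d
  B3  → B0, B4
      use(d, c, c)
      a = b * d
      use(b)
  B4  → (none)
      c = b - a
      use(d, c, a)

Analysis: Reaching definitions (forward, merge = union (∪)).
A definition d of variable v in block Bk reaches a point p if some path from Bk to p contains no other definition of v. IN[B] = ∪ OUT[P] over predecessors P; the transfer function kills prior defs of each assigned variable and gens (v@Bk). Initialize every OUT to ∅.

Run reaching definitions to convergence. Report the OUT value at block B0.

Answer: {a@B3, b@B0, c@B2, d@B0}

Trace:
Converged values:
  B0:  IN={a@B3, b@B0, c@B2, d@B0, d@B1}  OUT={a@B3, b@B0, c@B2, d@B0}
  B1:  IN={a@B3, b@B0, c@B2, d@B0}  OUT={a@B3, b@B0, c@B1, d@B1}
  B2:  IN={a@B3, b@B0, c@B1, d@B1}  OUT={a@B3, b@B0, c@B2, d@B1}
  B3:  IN={a@B3, b@B0, c@B2, d@B0, d@B1}  OUT={a@B3, b@B0, c@B2, d@B0, d@B1}
  B4:  IN={a@B3, b@B0, c@B2, d@B0, d@B1}  OUT={a@B3, b@B0, c@B4, d@B0, d@B1}

Merge at B0 (entry node, so the boundary value {} is joined with the incoming edge(s)): IN[B0] = {} ⊔ OUT[B2] ⊔ OUT[B3] = {a@B3, b@B0, c@B2, d@B0, d@B1}
Applying B0's transfer function to that IN value gives OUT[B0] (row B0 above).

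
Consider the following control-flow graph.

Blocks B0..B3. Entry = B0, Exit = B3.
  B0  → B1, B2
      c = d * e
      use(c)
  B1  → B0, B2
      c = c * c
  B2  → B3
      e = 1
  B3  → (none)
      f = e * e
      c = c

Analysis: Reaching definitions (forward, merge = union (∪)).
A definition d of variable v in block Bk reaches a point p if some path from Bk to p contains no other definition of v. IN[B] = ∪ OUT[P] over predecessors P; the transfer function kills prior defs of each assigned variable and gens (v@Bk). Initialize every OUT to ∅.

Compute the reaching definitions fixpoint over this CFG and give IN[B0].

Per-block solution:
  B0:   IN={c@B1}   OUT={c@B0}
  B1:   IN={c@B0}   OUT={c@B1}
  B2:   IN={c@B0, c@B1}   OUT={c@B0, c@B1, e@B2}
  B3:   IN={c@B0, c@B1, e@B2}   OUT={c@B3, e@B2, f@B3}

Merge at B0 (entry node, so the boundary value {} is joined with the incoming edge(s)): IN[B0] = {} ⊔ OUT[B1] = {c@B1}

Answer: {c@B1}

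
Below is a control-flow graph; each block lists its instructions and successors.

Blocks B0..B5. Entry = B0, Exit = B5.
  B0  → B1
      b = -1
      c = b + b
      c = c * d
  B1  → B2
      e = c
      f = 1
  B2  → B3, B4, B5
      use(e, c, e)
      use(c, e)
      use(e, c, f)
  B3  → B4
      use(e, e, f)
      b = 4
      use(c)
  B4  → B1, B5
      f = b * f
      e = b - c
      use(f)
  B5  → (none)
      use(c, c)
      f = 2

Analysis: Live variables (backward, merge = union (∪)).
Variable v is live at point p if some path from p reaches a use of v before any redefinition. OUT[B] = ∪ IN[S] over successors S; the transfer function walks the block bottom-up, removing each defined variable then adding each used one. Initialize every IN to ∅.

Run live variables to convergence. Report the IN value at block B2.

Answer: {b, c, e, f}

Working:
Converged values:
  B0: | IN={d} | OUT={b, c}
  B1: | IN={b, c} | OUT={b, c, e, f}
  B2: | IN={b, c, e, f} | OUT={b, c, e, f}
  B3: | IN={c, e, f} | OUT={b, c, f}
  B4: | IN={b, c, f} | OUT={b, c}
  B5: | IN={c} | OUT={}

Merge at B2: OUT[B2] = IN[B3] ⊔ IN[B4] ⊔ IN[B5] = {b, c, e, f}
Applying B2's transfer function to that OUT value gives IN[B2] (row B2 above).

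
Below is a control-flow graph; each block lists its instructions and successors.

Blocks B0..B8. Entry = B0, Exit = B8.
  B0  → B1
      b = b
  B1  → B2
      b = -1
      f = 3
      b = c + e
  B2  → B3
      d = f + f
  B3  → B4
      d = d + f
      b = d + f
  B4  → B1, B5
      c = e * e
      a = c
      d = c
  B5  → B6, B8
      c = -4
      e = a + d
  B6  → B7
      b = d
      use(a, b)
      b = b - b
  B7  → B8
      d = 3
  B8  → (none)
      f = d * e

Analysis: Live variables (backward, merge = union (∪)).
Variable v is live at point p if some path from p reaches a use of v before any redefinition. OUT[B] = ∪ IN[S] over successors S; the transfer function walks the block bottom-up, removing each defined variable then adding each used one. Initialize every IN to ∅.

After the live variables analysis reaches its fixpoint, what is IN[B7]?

Answer: {e}

Working:
Converged values:
  B0:   IN={b, c, e}   OUT={c, e}
  B1:   IN={c, e}   OUT={e, f}
  B2:   IN={e, f}   OUT={d, e, f}
  B3:   IN={d, e, f}   OUT={e}
  B4:   IN={e}   OUT={a, c, d, e}
  B5:   IN={a, d}   OUT={a, d, e}
  B6:   IN={a, d, e}   OUT={e}
  B7:   IN={e}   OUT={d, e}
  B8:   IN={d, e}   OUT={}

Merge at B7: OUT[B7] = IN[B8] = {d, e}
Applying B7's transfer function to that OUT value gives IN[B7] (row B7 above).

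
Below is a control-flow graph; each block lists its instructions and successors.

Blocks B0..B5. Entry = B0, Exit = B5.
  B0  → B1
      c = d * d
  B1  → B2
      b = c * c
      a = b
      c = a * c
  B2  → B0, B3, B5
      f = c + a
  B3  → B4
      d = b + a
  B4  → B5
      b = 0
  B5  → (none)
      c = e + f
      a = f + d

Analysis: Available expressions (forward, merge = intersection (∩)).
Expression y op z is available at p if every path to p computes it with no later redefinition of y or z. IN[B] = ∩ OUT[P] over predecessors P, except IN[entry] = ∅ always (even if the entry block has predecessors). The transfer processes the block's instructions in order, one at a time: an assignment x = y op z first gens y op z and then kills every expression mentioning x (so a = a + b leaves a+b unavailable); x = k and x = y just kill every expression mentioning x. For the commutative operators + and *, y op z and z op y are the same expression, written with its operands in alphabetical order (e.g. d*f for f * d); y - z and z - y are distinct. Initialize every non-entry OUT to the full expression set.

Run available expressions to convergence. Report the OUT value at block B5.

Answer: {d+f, e+f}

Trace:
Per-block solution:
  B0:  IN={}  OUT={d*d}
  B1:  IN={d*d}  OUT={d*d}
  B2:  IN={d*d}  OUT={a+c, d*d}
  B3:  IN={a+c, d*d}  OUT={a+b, a+c}
  B4:  IN={a+b, a+c}  OUT={a+c}
  B5:  IN={a+c}  OUT={d+f, e+f}

Merge at B5: IN[B5] = OUT[B2] ∩ OUT[B4] = {a+c}
Applying B5's transfer function to that IN value gives OUT[B5] (row B5 above).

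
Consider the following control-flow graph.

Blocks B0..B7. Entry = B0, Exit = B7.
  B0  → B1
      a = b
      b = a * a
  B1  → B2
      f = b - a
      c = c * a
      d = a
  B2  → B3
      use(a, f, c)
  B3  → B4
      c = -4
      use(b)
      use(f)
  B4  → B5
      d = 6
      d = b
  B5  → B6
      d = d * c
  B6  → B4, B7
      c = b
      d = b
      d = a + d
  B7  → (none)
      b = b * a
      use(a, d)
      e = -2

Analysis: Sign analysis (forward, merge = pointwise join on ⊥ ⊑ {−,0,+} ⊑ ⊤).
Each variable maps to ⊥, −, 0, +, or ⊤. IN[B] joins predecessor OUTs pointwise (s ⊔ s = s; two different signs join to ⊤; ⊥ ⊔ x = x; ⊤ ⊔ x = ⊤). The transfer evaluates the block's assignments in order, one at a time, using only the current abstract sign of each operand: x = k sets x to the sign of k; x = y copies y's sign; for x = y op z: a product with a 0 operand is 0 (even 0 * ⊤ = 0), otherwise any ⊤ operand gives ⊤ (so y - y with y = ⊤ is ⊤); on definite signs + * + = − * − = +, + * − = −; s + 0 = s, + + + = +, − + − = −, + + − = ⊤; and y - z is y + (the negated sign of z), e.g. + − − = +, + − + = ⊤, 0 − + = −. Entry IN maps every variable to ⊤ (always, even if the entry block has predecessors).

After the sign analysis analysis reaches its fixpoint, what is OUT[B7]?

Answer: {a: ⊤, b: ⊤, c: ⊤, d: ⊤, e: -, f: ⊤}

Derivation:
Fixpoint table:
  B0:  IN=(all ⊤)  OUT=(all ⊤)
  B1:  IN=(all ⊤)  OUT=(all ⊤)
  B2:  IN=(all ⊤)  OUT=(all ⊤)
  B3:  IN=(all ⊤)  OUT={c:-; rest ⊤}
  B4:  IN=(all ⊤)  OUT=(all ⊤)
  B5:  IN=(all ⊤)  OUT=(all ⊤)
  B6:  IN=(all ⊤)  OUT=(all ⊤)
  B7:  IN=(all ⊤)  OUT={e:-; rest ⊤}

Merge at B7: IN[B7] = OUT[B6] = {a: ⊤, b: ⊤, c: ⊤, d: ⊤, e: ⊤, f: ⊤}
Applying B7's transfer function to that IN value gives OUT[B7] (row B7 above).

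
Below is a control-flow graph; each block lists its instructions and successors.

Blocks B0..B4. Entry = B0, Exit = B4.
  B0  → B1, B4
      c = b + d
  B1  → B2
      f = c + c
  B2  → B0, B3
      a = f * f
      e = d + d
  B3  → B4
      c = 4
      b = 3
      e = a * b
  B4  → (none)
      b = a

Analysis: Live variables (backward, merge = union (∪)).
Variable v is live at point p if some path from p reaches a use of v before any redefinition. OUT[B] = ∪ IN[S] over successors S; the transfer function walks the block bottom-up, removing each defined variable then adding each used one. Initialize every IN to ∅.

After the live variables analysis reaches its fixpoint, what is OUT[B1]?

Answer: {b, d, f}

Working:
Per-block solution:
  B0:  IN={a, b, d}  OUT={a, b, c, d}
  B1:  IN={b, c, d}  OUT={b, d, f}
  B2:  IN={b, d, f}  OUT={a, b, d}
  B3:  IN={a}  OUT={a}
  B4:  IN={a}  OUT={}

Merge at B1: OUT[B1] = IN[B2] = {b, d, f}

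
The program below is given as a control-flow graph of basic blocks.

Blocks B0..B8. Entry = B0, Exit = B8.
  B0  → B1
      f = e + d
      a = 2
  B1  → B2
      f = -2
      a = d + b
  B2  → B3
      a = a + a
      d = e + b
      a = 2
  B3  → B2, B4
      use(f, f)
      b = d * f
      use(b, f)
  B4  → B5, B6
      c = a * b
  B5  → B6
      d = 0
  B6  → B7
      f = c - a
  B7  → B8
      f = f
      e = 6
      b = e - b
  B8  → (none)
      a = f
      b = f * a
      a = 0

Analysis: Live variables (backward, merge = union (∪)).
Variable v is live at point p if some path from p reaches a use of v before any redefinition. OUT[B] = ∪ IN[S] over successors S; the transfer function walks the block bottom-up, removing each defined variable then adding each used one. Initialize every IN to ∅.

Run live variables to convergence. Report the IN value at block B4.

Fixpoint table:
  B0: | IN={b, d, e} | OUT={b, d, e}
  B1: | IN={b, d, e} | OUT={a, b, e, f}
  B2: | IN={a, b, e, f} | OUT={a, d, e, f}
  B3: | IN={a, d, e, f} | OUT={a, b, e, f}
  B4: | IN={a, b} | OUT={a, b, c}
  B5: | IN={a, b, c} | OUT={a, b, c}
  B6: | IN={a, b, c} | OUT={b, f}
  B7: | IN={b, f} | OUT={f}
  B8: | IN={f} | OUT={}

Merge at B4: OUT[B4] = IN[B5] ⊔ IN[B6] = {a, b, c}
Applying B4's transfer function to that OUT value gives IN[B4] (row B4 above).

Answer: {a, b}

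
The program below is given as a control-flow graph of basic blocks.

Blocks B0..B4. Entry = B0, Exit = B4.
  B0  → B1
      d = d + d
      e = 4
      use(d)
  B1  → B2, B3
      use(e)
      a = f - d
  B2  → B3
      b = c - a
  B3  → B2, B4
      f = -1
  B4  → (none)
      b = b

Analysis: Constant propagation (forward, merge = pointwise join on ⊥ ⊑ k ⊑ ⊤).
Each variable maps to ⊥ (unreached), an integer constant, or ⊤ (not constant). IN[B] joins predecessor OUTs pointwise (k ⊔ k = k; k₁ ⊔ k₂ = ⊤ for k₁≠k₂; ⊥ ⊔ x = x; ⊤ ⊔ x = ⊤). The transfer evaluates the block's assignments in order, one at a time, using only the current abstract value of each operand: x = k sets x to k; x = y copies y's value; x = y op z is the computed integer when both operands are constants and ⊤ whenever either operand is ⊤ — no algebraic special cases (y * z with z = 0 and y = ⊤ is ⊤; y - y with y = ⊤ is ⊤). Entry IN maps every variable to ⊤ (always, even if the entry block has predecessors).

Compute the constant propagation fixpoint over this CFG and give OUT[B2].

Answer: {a: ⊤, b: ⊤, c: ⊤, d: ⊤, e: 4, f: ⊤}

Working:
Per-block solution:
  B0: | IN=(all ⊤) | OUT={e:4; rest ⊤}
  B1: | IN={e:4; rest ⊤} | OUT={e:4; rest ⊤}
  B2: | IN={e:4; rest ⊤} | OUT={e:4; rest ⊤}
  B3: | IN={e:4; rest ⊤} | OUT={e:4, f:-1; rest ⊤}
  B4: | IN={e:4, f:-1; rest ⊤} | OUT={e:4, f:-1; rest ⊤}

Merge at B2: IN[B2] = OUT[B1] ⊔ OUT[B3] = {a: ⊤, b: ⊤, c: ⊤, d: ⊤, e: 4, f: ⊤}
Applying B2's transfer function to that IN value gives OUT[B2] (row B2 above).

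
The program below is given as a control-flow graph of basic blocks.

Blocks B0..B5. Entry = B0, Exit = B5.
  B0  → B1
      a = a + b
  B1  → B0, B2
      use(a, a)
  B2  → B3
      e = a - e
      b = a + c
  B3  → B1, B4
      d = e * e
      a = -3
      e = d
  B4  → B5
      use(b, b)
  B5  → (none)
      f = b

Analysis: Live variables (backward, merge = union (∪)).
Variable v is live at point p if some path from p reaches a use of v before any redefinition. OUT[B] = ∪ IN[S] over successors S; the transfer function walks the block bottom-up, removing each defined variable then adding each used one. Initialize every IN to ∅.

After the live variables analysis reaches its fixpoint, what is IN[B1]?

Answer: {a, b, c, e}

Derivation:
Converged values:
  B0: | IN={a, b, c, e} | OUT={a, b, c, e}
  B1: | IN={a, b, c, e} | OUT={a, b, c, e}
  B2: | IN={a, c, e} | OUT={b, c, e}
  B3: | IN={b, c, e} | OUT={a, b, c, e}
  B4: | IN={b} | OUT={b}
  B5: | IN={b} | OUT={}

Merge at B1: OUT[B1] = IN[B0] ⊔ IN[B2] = {a, b, c, e}
Applying B1's transfer function to that OUT value gives IN[B1] (row B1 above).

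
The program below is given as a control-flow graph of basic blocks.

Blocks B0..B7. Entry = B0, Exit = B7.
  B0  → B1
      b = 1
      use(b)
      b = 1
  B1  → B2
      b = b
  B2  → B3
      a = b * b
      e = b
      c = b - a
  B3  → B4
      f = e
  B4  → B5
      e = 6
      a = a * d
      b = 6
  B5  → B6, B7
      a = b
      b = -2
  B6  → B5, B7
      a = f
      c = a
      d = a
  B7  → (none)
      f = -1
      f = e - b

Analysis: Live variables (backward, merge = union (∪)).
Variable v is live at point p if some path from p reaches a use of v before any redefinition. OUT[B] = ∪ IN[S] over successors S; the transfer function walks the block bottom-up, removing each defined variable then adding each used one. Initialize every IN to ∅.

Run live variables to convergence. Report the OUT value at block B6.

Answer: {b, e, f}

Derivation:
Fixpoint table:
  B0:   IN={d}   OUT={b, d}
  B1:   IN={b, d}   OUT={b, d}
  B2:   IN={b, d}   OUT={a, d, e}
  B3:   IN={a, d, e}   OUT={a, d, f}
  B4:   IN={a, d, f}   OUT={b, e, f}
  B5:   IN={b, e, f}   OUT={b, e, f}
  B6:   IN={b, e, f}   OUT={b, e, f}
  B7:   IN={b, e}   OUT={}

Merge at B6: OUT[B6] = IN[B5] ⊔ IN[B7] = {b, e, f}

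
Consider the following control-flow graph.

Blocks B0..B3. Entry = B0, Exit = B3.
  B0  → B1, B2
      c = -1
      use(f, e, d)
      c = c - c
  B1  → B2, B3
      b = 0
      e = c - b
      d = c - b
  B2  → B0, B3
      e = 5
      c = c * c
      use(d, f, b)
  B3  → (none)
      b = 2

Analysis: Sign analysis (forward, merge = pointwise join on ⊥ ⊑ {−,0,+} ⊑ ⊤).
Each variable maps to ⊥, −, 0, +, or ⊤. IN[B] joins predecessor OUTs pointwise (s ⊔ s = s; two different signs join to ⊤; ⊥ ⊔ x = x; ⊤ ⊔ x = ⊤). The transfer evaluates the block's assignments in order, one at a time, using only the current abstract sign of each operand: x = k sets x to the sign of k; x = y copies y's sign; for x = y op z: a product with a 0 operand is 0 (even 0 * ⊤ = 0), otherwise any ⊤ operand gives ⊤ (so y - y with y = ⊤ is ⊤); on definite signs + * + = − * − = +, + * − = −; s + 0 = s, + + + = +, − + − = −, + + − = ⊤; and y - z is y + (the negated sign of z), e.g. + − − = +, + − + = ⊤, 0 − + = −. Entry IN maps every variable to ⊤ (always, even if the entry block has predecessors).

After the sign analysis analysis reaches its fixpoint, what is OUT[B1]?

Fixpoint table:
  B0:  IN=(all ⊤)  OUT=(all ⊤)
  B1:  IN=(all ⊤)  OUT={b:0; rest ⊤}
  B2:  IN=(all ⊤)  OUT={e:+; rest ⊤}
  B3:  IN=(all ⊤)  OUT={b:+; rest ⊤}

Merge at B1: IN[B1] = OUT[B0] = {a: ⊤, b: ⊤, c: ⊤, d: ⊤, e: ⊤, f: ⊤}
Applying B1's transfer function to that IN value gives OUT[B1] (row B1 above).

Answer: {a: ⊤, b: 0, c: ⊤, d: ⊤, e: ⊤, f: ⊤}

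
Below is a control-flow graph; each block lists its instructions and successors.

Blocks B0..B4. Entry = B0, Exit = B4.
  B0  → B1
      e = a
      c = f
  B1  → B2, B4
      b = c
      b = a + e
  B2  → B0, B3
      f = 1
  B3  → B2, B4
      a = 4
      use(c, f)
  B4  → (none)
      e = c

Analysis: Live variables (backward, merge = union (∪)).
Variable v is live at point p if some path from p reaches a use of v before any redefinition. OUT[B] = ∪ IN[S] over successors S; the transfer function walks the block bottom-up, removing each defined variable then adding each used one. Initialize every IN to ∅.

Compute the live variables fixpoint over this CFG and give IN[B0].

Per-block solution:
  B0: | IN={a, f} | OUT={a, c, e}
  B1: | IN={a, c, e} | OUT={a, c}
  B2: | IN={a, c} | OUT={a, c, f}
  B3: | IN={c, f} | OUT={a, c}
  B4: | IN={c} | OUT={}

Merge at B0: OUT[B0] = IN[B1] = {a, c, e}
Applying B0's transfer function to that OUT value gives IN[B0] (row B0 above).

Answer: {a, f}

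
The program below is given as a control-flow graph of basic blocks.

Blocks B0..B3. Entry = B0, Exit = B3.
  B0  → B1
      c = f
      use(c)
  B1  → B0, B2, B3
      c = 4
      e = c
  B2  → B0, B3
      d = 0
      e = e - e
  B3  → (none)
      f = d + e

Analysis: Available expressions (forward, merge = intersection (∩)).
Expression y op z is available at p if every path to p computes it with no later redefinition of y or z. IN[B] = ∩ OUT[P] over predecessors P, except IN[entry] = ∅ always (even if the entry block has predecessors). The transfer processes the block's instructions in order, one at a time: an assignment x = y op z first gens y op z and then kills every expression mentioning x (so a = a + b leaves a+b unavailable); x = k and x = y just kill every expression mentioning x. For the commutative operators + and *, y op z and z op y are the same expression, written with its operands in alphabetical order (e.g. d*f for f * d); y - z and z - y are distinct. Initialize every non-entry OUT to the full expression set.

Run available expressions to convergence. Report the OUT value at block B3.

Converged values:
  B0:  IN={}  OUT={}
  B1:  IN={}  OUT={}
  B2:  IN={}  OUT={}
  B3:  IN={}  OUT={d+e}

Merge at B3: IN[B3] = OUT[B1] ∩ OUT[B2] = {}
Applying B3's transfer function to that IN value gives OUT[B3] (row B3 above).

Answer: {d+e}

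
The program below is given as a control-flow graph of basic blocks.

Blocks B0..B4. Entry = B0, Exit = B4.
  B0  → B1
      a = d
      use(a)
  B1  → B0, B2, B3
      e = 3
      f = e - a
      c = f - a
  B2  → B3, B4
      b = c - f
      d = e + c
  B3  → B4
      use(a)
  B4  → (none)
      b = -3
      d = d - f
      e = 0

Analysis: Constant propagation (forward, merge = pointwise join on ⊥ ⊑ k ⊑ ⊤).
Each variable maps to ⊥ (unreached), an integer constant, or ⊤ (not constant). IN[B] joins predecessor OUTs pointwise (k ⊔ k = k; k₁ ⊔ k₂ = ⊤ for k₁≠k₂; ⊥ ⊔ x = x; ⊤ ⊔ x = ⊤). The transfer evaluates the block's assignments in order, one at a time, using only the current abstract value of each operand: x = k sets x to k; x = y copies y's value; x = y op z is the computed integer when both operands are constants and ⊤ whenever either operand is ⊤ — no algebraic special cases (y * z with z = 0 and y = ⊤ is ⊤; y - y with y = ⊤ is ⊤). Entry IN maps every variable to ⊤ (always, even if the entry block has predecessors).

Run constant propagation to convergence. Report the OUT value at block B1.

Answer: {a: ⊤, b: ⊤, c: ⊤, d: ⊤, e: 3, f: ⊤}

Trace:
Per-block solution:
  B0:  IN=(all ⊤)  OUT=(all ⊤)
  B1:  IN=(all ⊤)  OUT={e:3; rest ⊤}
  B2:  IN={e:3; rest ⊤}  OUT={e:3; rest ⊤}
  B3:  IN={e:3; rest ⊤}  OUT={e:3; rest ⊤}
  B4:  IN={e:3; rest ⊤}  OUT={b:-3, e:0; rest ⊤}

Merge at B1: IN[B1] = OUT[B0] = {a: ⊤, b: ⊤, c: ⊤, d: ⊤, e: ⊤, f: ⊤}
Applying B1's transfer function to that IN value gives OUT[B1] (row B1 above).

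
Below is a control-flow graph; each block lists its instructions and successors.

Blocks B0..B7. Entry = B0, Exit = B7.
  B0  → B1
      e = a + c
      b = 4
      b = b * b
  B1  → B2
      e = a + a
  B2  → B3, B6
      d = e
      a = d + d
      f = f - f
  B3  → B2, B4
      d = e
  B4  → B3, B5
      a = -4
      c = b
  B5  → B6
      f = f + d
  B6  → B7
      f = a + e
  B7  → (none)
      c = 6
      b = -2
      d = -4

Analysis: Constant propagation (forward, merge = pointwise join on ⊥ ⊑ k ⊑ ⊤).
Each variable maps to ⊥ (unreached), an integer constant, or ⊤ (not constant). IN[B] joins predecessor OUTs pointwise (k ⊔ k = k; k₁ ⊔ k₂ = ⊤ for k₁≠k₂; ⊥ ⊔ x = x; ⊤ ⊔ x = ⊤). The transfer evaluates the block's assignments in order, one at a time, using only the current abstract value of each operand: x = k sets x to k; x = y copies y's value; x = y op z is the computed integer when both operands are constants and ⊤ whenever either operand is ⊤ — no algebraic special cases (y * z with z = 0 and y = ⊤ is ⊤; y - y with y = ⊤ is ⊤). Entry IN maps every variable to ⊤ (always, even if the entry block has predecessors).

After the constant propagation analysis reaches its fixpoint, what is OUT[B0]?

Converged values:
  B0:   IN=(all ⊤)   OUT={b:16; rest ⊤}
  B1:   IN={b:16; rest ⊤}   OUT={b:16; rest ⊤}
  B2:   IN={b:16; rest ⊤}   OUT={b:16; rest ⊤}
  B3:   IN={b:16; rest ⊤}   OUT={b:16; rest ⊤}
  B4:   IN={b:16; rest ⊤}   OUT={a:-4, b:16, c:16; rest ⊤}
  B5:   IN={a:-4, b:16, c:16; rest ⊤}   OUT={a:-4, b:16, c:16; rest ⊤}
  B6:   IN={b:16; rest ⊤}   OUT={b:16; rest ⊤}
  B7:   IN={b:16; rest ⊤}   OUT={b:-2, c:6, d:-4; rest ⊤}

B0 is the boundary node: IN[B0] = {a: ⊤, b: ⊤, c: ⊤, d: ⊤, e: ⊤, f: ⊤}
Applying B0's transfer function to that IN value gives OUT[B0] (row B0 above).

Answer: {a: ⊤, b: 16, c: ⊤, d: ⊤, e: ⊤, f: ⊤}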